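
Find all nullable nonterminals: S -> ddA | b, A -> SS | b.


A nonterminal is nullable iff some alternative derives ε (directly, or every symbol in it is nullable)
Nullable: {}


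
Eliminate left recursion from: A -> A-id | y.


Left-recursive alternatives: A-id; non-recursive: y
Introduce A': A -> yA', A' -> -idA' | ε


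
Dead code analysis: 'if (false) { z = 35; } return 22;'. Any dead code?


condition is constant false, so the whole block is unreachable
Dead: 'if (false) { z = 35; }'


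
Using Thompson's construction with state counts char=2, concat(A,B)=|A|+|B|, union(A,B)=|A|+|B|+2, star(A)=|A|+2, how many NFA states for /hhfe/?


Syntax tree has 4 char leaf(s), 0 union(s), 0 star(s)
chars contribute 4×2 = 8; each union adds +2; each star adds +2
Total: 8 + 0 + 0 = 8 states


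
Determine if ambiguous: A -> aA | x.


right-linear, alternatives start with distinct terminals 'a' vs 'x': unique leftmost derivation
Unambiguous


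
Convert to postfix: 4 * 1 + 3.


Left to right (same or higher precedence on left)
Postfix: 4 1 * 3 +


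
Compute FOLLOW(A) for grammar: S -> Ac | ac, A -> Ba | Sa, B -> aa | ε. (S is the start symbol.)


$ ∈ FOLLOW(S). For each A -> αBβ: add FIRST(β)\{ε} to FOLLOW(B); if β nullable, add FOLLOW(A).
FOLLOW(A) = {c}


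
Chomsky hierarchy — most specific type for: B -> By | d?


Left-linear: every RHS is a terminal or one nonterminal followed by a terminal
Classification: Type 3 (Regular)


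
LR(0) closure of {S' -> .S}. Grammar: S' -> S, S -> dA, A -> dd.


Start: S' -> .S
For each item with dot before a nonterminal B, add B -> .γ for every B-production
Closure: [S' -> .S, S -> .dA]


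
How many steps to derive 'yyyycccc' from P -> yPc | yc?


Derivation: P => yPc => yyPcc => yyyPccc => yyyycccc
Steps: 4


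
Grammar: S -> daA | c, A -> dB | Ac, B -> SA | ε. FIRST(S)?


Per alternative of S: FIRST(daA) = {d}; FIRST(c) = {c}
FIRST(S) = {c, d}


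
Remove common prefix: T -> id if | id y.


Common prefix: 'id'
Factored: T -> id T', T' -> if | y


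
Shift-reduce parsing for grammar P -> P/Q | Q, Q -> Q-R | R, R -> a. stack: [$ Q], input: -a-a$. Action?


shift '-' to continue Q -> Q-R
Action: shift


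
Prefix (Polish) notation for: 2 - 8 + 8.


left-to-right (same/higher precedence on left): tree is (+ (- 2 8) 8)
Prefix: + - 2 8 8


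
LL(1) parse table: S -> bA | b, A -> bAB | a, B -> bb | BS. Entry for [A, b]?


For [A, b]: 'b' ∈ FIRST(bAB)
Entry: A -> bAB


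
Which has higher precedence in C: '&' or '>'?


'>' is relational (level 7); '&' is bitwise AND (level 5)
Higher level binds tighter
'>' has higher precedence than '&'


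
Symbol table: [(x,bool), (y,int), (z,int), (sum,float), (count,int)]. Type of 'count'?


Lookup 'count' → type int


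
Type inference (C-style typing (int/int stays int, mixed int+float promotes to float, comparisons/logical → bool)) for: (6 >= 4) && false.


Operand types: bool && bool
Rule: logical operators take bool operands and yield bool
Result type: bool


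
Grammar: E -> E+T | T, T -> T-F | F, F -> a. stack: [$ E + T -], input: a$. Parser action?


no handle; shift 'a'
Action: shift


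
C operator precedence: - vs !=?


'-' is additive (level 9); '!=' is equality (level 6)
Higher level binds tighter
'-' has higher precedence than '!='


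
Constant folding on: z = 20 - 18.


20 - 18 = 2 at compile time
Optimized: z = 2


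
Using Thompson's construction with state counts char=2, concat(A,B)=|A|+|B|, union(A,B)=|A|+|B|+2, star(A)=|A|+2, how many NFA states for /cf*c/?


Syntax tree has 3 char leaf(s), 0 union(s), 1 star(s)
chars contribute 3×2 = 6; each union adds +2; each star adds +2
Total: 6 + 0 + 2 = 8 states


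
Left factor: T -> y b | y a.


Common prefix: 'y'
Factored: T -> y T', T' -> b | a


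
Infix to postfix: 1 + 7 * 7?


* has higher precedence, evaluate 7*7 first
Postfix: 1 7 7 * +


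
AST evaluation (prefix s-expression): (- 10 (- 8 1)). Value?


Evaluate inner: (- 8 1) = 7
Evaluate root: (- 10 7) = 3
Result: 3


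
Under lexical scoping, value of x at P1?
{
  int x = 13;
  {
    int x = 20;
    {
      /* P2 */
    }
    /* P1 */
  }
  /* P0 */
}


x declared in the same block as P1
x = 20


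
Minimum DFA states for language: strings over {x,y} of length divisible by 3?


Track length mod 3: states 0..2, accept at 0
Minimal DFA: 3 states


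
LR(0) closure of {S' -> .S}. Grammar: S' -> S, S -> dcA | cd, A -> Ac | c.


Start: S' -> .S
For each item with dot before a nonterminal B, add B -> .γ for every B-production
Closure: [S' -> .S, S -> .dcA, S -> .cd]


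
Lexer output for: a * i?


Scan left to right, longest-match per lexeme
Tokens: ID(a), OP(*), ID(i)


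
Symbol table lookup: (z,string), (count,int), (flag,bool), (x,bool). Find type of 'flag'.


Lookup 'flag' → type bool


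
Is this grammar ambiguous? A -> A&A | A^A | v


'v&v^v' has two parse trees (no precedence encoded between & and ^)
Ambiguous


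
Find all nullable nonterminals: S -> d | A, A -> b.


A nonterminal is nullable iff some alternative derives ε (directly, or every symbol in it is nullable)
Nullable: {}


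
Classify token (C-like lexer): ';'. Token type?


Pattern: delimiter/punctuation
Type: PUNCTUATION


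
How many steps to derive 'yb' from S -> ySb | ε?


Derivation: S => ySb => yb
Steps: 2


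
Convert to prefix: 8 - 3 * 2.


'*' binds tighter: tree is (- 8 (* 3 2))
Prefix: - 8 * 3 2


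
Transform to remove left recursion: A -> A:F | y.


Left-recursive alternatives: A:F; non-recursive: y
Introduce A': A -> yA', A' -> :FA' | ε


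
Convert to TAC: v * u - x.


Break into single-operator statements:
t1 = v * u
t2 = t1 - x


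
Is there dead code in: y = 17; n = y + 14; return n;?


y is read by n's definition; n is returned
No dead code


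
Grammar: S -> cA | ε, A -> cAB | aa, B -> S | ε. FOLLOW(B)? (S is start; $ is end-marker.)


$ ∈ FOLLOW(S). For each A -> αBβ: add FIRST(β)\{ε} to FOLLOW(B); if β nullable, add FOLLOW(A).
FOLLOW(B) = {$, c}


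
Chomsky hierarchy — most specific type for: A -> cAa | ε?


Single nonterminal LHS, but c^n a^n is not regular
Classification: Type 2 (Context-Free)


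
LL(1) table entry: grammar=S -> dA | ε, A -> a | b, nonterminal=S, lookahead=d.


For [S, d]: 'd' ∈ FIRST(dA)
Entry: S -> dA


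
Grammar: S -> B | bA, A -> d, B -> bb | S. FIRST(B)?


Per alternative of B: FIRST(bb) = {b}; FIRST(S) = {b}
FIRST(B) = {b}


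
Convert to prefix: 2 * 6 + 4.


left-to-right (same/higher precedence on left): tree is (+ (* 2 6) 4)
Prefix: + * 2 6 4


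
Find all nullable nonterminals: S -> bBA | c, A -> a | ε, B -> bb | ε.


A nonterminal is nullable iff some alternative derives ε (directly, or every symbol in it is nullable)
Nullable: {A, B}


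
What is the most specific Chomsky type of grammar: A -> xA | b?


Right-linear: every RHS is a terminal or a terminal followed by one nonterminal
Classification: Type 3 (Regular)


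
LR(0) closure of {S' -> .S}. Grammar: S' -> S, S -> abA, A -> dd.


Start: S' -> .S
For each item with dot before a nonterminal B, add B -> .γ for every B-production
Closure: [S' -> .S, S -> .abA]


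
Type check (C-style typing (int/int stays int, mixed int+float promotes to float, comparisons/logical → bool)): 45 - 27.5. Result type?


Operand types: int - float
Rule: mixed int/float promotes to float; int/int stays int
Result type: float


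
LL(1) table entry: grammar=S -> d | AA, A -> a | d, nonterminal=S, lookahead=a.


For [S, a]: 'a' ∈ FIRST(AA)
Entry: S -> AA


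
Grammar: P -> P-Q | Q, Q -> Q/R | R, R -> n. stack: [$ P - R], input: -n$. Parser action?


'R' (not preceded by Q/) is the handle for Q -> R
Action: reduce (Q -> R)


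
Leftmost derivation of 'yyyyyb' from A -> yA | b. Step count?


Derivation: A => yA => yyA => yyyA => yyyyA => yyyyyA => yyyyyb
Steps: 6


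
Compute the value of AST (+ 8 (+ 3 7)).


Evaluate inner: (+ 3 7) = 10
Evaluate root: (+ 8 10) = 18
Result: 18


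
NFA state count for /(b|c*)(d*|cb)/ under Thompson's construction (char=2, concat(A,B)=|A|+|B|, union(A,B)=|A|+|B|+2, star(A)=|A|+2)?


Syntax tree has 5 char leaf(s), 2 union(s), 2 star(s)
chars contribute 5×2 = 10; each union adds +2; each star adds +2
Total: 10 + 4 + 4 = 18 states


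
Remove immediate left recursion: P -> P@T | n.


Left-recursive alternatives: P@T; non-recursive: n
Introduce P': P -> nP', P' -> @TP' | ε


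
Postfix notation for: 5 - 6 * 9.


* has higher precedence, evaluate 6*9 first
Postfix: 5 6 9 * -


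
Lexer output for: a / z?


Scan left to right, longest-match per lexeme
Tokens: ID(a), OP(/), ID(z)


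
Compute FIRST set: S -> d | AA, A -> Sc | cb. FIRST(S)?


Per alternative of S: FIRST(d) = {d}; FIRST(AA) = {c, d}
FIRST(S) = {c, d}


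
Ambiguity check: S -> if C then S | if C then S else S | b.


dangling else: 'if C then if C then b else b' parses two ways
Ambiguous


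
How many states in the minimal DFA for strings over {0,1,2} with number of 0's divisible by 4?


Track (count of 0) mod 4: states 0..3, accept at 0
Minimal DFA: 4 states


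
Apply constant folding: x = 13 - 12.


13 - 12 = 1 at compile time
Optimized: x = 1


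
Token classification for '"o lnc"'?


Pattern: double-quoted sequence
Type: STRING_LITERAL


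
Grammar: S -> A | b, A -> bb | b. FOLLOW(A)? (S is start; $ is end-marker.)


$ ∈ FOLLOW(S). For each A -> αBβ: add FIRST(β)\{ε} to FOLLOW(B); if β nullable, add FOLLOW(A).
FOLLOW(A) = {$}


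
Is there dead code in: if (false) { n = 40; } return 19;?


condition is constant false, so the whole block is unreachable
Dead: 'if (false) { n = 40; }'


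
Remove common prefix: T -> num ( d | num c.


Common prefix: 'num'
Factored: T -> num T', T' -> ( d | c


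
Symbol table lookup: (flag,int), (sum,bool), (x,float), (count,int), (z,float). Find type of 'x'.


Lookup 'x' → type float


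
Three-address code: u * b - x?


Break into single-operator statements:
t1 = u * b
t2 = t1 - x


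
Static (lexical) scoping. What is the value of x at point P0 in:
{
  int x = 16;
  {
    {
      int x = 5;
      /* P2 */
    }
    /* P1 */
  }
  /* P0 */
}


x declared in the same block as P0
x = 16


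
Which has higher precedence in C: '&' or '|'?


'&' is bitwise AND (level 5); '|' is bitwise OR (level 3)
Higher level binds tighter
'&' has higher precedence than '|'


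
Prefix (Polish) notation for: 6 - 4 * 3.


'*' binds tighter: tree is (- 6 (* 4 3))
Prefix: - 6 * 4 3


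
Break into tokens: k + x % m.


Scan left to right, longest-match per lexeme
Tokens: ID(k), OP(+), ID(x), OP(%), ID(m)


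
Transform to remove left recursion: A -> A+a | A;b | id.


Left-recursive alternatives: A+a, A;b; non-recursive: id
Introduce A': A -> idA', A' -> +aA' | ;bA' | ε


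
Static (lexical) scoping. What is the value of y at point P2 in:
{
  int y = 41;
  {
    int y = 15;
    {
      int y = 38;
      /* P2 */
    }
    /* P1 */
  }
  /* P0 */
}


y declared in the same block as P2
y = 38


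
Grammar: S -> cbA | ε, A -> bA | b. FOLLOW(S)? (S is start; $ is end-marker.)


$ ∈ FOLLOW(S). For each A -> αBβ: add FIRST(β)\{ε} to FOLLOW(B); if β nullable, add FOLLOW(A).
FOLLOW(S) = {$}


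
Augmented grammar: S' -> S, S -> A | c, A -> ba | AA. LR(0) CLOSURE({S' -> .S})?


Start: S' -> .S
For each item with dot before a nonterminal B, add B -> .γ for every B-production
Closure: [S' -> .S, S -> .A, S -> .c, A -> .ba, A -> .AA]


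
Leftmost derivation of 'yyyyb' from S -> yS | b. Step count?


Derivation: S => yS => yyS => yyyS => yyyyS => yyyyb
Steps: 5


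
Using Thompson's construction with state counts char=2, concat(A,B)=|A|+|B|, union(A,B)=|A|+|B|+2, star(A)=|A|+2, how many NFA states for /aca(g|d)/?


Syntax tree has 5 char leaf(s), 1 union(s), 0 star(s)
chars contribute 5×2 = 10; each union adds +2; each star adds +2
Total: 10 + 2 + 0 = 12 states


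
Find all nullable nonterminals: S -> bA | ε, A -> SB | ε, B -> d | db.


A nonterminal is nullable iff some alternative derives ε (directly, or every symbol in it is nullable)
Nullable: {A, S}


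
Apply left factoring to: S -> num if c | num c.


Common prefix: 'num'
Factored: S -> num S', S' -> if c | c


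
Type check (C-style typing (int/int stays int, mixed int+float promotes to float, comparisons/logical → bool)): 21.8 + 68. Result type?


Operand types: float + int
Rule: mixed int/float promotes to float; int/int stays int
Result type: float


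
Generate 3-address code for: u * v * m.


Break into single-operator statements:
t1 = u * v
t2 = t1 * m


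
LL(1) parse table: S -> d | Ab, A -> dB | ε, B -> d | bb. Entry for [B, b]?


For [B, b]: 'b' ∈ FIRST(bb)
Entry: B -> bb


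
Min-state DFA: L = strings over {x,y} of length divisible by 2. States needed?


Track length mod 2: states 0..1, accept at 0
Minimal DFA: 2 states


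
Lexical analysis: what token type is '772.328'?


Pattern: digits with a decimal point
Type: FLOAT_LITERAL


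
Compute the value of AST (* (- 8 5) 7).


Evaluate inner: (- 8 5) = 3
Evaluate root: (* 3 7) = 21
Result: 21


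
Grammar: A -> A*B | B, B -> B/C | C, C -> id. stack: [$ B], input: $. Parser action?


lookahead ∉ {/} so B won't extend; reduce A -> B
Action: reduce (A -> B)


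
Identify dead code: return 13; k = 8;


statement follows a return and is unreachable
Dead: 'k = 8'


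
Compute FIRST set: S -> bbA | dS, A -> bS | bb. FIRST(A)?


Per alternative of A: FIRST(bS) = {b}; FIRST(bb) = {b}
FIRST(A) = {b}


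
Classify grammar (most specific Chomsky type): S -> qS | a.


Right-linear: every RHS is a terminal or a terminal followed by one nonterminal
Classification: Type 3 (Regular)


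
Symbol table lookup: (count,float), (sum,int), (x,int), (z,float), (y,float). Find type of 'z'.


Lookup 'z' → type float


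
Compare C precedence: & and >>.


'>>' is shift (level 8); '&' is bitwise AND (level 5)
Higher level binds tighter
'>>' has higher precedence than '&'


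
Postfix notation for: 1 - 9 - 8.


Left to right (same or higher precedence on left)
Postfix: 1 9 - 8 -


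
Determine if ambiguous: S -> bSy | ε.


balanced b^n…y^n: each string has a unique parse
Unambiguous


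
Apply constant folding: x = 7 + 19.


7 + 19 = 26 at compile time
Optimized: x = 26


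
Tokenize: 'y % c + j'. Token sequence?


Scan left to right, longest-match per lexeme
Tokens: ID(y), OP(%), ID(c), OP(+), ID(j)


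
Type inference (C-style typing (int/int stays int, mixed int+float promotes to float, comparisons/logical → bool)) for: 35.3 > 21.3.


Operand types: float > float
Rule: comparison yields bool
Result type: bool


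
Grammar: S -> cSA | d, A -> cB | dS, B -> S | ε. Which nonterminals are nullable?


A nonterminal is nullable iff some alternative derives ε (directly, or every symbol in it is nullable)
Nullable: {B}


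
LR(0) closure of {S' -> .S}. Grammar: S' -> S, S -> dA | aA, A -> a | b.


Start: S' -> .S
For each item with dot before a nonterminal B, add B -> .γ for every B-production
Closure: [S' -> .S, S -> .dA, S -> .aA]


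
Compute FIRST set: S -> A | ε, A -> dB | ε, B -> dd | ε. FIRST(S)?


Per alternative of S: FIRST(A) = {d, ε}; FIRST(ε) = {ε}
FIRST(S) = {d, ε}


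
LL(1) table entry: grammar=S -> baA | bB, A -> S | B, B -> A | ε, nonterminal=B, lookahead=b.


For [B, b]: 'b' ∈ FIRST(A)
Entry: B -> A


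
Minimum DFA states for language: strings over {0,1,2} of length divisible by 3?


Track length mod 3: states 0..2, accept at 0
Minimal DFA: 3 states


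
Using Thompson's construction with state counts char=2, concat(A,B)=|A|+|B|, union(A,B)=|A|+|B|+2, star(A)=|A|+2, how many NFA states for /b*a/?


Syntax tree has 2 char leaf(s), 0 union(s), 1 star(s)
chars contribute 2×2 = 4; each union adds +2; each star adds +2
Total: 4 + 0 + 2 = 6 states


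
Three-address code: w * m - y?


Break into single-operator statements:
t1 = w * m
t2 = t1 - y


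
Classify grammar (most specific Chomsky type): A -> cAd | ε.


Single nonterminal LHS, but c^n d^n is not regular
Classification: Type 2 (Context-Free)


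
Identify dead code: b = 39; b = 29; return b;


first assignment to b is overwritten before any read
Dead: 'b = 39'


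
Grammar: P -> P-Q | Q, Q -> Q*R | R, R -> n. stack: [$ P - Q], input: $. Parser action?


handle 'P-Q' on top; lookahead ∈ FOLLOW(P) = {-, $}
Action: reduce (P -> P-Q)


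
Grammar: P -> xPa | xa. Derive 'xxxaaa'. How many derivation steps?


Derivation: P => xPa => xxPaa => xxxaaa
Steps: 3


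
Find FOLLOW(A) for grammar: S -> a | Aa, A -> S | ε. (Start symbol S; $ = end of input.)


$ ∈ FOLLOW(S). For each A -> αBβ: add FIRST(β)\{ε} to FOLLOW(B); if β nullable, add FOLLOW(A).
FOLLOW(A) = {a}


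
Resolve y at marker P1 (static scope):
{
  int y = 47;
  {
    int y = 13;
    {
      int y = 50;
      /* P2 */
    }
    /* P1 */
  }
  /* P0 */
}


y declared in the same block as P1
y = 13


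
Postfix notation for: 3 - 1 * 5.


* has higher precedence, evaluate 1*5 first
Postfix: 3 1 5 * -


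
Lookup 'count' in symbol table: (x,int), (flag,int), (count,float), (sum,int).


Lookup 'count' → type float


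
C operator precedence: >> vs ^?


'>>' is shift (level 8); '^' is bitwise XOR (level 4)
Higher level binds tighter
'>>' has higher precedence than '^'


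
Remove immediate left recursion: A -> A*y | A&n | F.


Left-recursive alternatives: A*y, A&n; non-recursive: F
Introduce A': A -> FA', A' -> *yA' | &nA' | ε


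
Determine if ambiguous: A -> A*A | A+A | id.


'id*id+id' has two parse trees (no precedence encoded between * and +)
Ambiguous


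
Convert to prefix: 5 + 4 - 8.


left-to-right (same/higher precedence on left): tree is (- (+ 5 4) 8)
Prefix: - + 5 4 8


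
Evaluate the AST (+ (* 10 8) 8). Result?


Evaluate inner: (* 10 8) = 80
Evaluate root: (+ 80 8) = 88
Result: 88


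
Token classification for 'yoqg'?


Pattern: letter/underscore followed by alphanumerics, not a keyword
Type: IDENTIFIER


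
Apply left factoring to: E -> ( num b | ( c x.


Common prefix: '('
Factored: E -> ( E', E' -> num b | c x


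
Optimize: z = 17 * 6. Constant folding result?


17 * 6 = 102 at compile time
Optimized: z = 102


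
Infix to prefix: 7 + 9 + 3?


left-to-right (same/higher precedence on left): tree is (+ (+ 7 9) 3)
Prefix: + + 7 9 3


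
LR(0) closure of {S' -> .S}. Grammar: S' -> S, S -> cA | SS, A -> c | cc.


Start: S' -> .S
For each item with dot before a nonterminal B, add B -> .γ for every B-production
Closure: [S' -> .S, S -> .cA, S -> .SS]


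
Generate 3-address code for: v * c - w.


Break into single-operator statements:
t1 = v * c
t2 = t1 - w


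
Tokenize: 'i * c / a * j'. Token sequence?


Scan left to right, longest-match per lexeme
Tokens: ID(i), OP(*), ID(c), OP(/), ID(a), OP(*), ID(j)


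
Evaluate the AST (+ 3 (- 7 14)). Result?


Evaluate inner: (- 7 14) = -7
Evaluate root: (+ 3 -7) = -4
Result: -4


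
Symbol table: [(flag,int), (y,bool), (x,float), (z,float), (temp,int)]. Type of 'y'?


Lookup 'y' → type bool


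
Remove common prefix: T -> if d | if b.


Common prefix: 'if'
Factored: T -> if T', T' -> d | b


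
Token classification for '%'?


Pattern: operator symbol
Type: OPERATOR


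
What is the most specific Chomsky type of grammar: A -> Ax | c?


Left-linear: every RHS is a terminal or one nonterminal followed by a terminal
Classification: Type 3 (Regular)


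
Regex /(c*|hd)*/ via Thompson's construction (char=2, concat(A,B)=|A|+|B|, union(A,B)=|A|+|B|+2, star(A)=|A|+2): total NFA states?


Syntax tree has 3 char leaf(s), 1 union(s), 2 star(s)
chars contribute 3×2 = 6; each union adds +2; each star adds +2
Total: 6 + 2 + 4 = 12 states


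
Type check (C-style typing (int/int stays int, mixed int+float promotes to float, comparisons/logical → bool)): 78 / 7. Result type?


Operand types: int / int
Rule: mixed int/float promotes to float; int/int stays int
Result type: int


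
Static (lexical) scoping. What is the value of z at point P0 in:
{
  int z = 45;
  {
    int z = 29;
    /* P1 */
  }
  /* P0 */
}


z declared in the same block as P0
z = 45


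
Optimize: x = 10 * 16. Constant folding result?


10 * 16 = 160 at compile time
Optimized: x = 160


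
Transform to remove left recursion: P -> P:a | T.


Left-recursive alternatives: P:a; non-recursive: T
Introduce P': P -> TP', P' -> :aP' | ε


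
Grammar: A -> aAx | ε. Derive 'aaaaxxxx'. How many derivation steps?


Derivation: A => aAx => aaAxx => aaaAxxx => aaaaAxxxx => aaaaxxxx
Steps: 5


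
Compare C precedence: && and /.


'/' is multiplicative (level 10); '&&' is logical AND (level 2)
Higher level binds tighter
'/' has higher precedence than '&&'


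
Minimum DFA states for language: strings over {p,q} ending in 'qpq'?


Track the longest suffix of input matching a prefix of 'qpq': 4 classes (prefixes of length 0..3)
Minimal DFA: 4 states


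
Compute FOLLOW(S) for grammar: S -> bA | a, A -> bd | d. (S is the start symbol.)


$ ∈ FOLLOW(S). For each A -> αBβ: add FIRST(β)\{ε} to FOLLOW(B); if β nullable, add FOLLOW(A).
FOLLOW(S) = {$}


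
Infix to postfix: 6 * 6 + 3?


Left to right (same or higher precedence on left)
Postfix: 6 6 * 3 +


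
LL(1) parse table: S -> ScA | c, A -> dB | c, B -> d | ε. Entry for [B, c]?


For [B, c]: ε is nullable and 'c' ∈ FOLLOW(B)
Entry: B -> ε


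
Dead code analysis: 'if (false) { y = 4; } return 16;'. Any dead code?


condition is constant false, so the whole block is unreachable
Dead: 'if (false) { y = 4; }'


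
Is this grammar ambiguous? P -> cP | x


right-linear, alternatives start with distinct terminals 'c' vs 'x': unique leftmost derivation
Unambiguous


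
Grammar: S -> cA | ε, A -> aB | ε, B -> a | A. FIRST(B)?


Per alternative of B: FIRST(a) = {a}; FIRST(A) = {a, ε}
FIRST(B) = {a, ε}


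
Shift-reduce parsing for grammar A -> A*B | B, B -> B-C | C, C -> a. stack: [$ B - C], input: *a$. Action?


handle 'B-C' on top
Action: reduce (B -> B-C)


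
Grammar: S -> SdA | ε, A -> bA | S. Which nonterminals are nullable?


A nonterminal is nullable iff some alternative derives ε (directly, or every symbol in it is nullable)
Nullable: {A, S}


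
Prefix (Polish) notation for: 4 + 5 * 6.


'*' binds tighter: tree is (+ 4 (* 5 6))
Prefix: + 4 * 5 6


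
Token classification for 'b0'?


Pattern: letter/underscore followed by alphanumerics, not a keyword
Type: IDENTIFIER


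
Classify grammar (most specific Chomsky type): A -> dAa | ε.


Single nonterminal LHS, but d^n a^n is not regular
Classification: Type 2 (Context-Free)


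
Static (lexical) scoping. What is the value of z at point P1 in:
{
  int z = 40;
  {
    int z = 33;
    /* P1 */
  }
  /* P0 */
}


z declared in the same block as P1
z = 33


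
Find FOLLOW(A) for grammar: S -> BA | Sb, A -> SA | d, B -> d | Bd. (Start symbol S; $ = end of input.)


$ ∈ FOLLOW(S). For each A -> αBβ: add FIRST(β)\{ε} to FOLLOW(B); if β nullable, add FOLLOW(A).
FOLLOW(A) = {$, b, d}


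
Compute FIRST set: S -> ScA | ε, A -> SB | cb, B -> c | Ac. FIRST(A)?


Per alternative of A: FIRST(SB) = {c}; FIRST(cb) = {c}
FIRST(A) = {c}


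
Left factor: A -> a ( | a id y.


Common prefix: 'a'
Factored: A -> a A', A' -> ( | id y


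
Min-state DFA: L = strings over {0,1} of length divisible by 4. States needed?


Track length mod 4: states 0..3, accept at 0
Minimal DFA: 4 states


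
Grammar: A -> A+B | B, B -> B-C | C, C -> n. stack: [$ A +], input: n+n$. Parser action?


no handle ('A+' is not any RHS); shift 'n'
Action: shift


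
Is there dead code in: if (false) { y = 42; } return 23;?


condition is constant false, so the whole block is unreachable
Dead: 'if (false) { y = 42; }'


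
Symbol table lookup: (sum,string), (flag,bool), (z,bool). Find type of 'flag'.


Lookup 'flag' → type bool


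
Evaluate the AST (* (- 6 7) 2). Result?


Evaluate inner: (- 6 7) = -1
Evaluate root: (* -1 2) = -2
Result: -2


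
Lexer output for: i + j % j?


Scan left to right, longest-match per lexeme
Tokens: ID(i), OP(+), ID(j), OP(%), ID(j)


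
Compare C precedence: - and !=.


'-' is additive (level 9); '!=' is equality (level 6)
Higher level binds tighter
'-' has higher precedence than '!='


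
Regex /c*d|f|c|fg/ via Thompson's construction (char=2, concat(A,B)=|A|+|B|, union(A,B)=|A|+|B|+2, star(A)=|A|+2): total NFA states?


Syntax tree has 6 char leaf(s), 3 union(s), 1 star(s)
chars contribute 6×2 = 12; each union adds +2; each star adds +2
Total: 12 + 6 + 2 = 20 states


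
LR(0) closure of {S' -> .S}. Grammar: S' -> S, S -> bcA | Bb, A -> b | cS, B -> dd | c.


Start: S' -> .S
For each item with dot before a nonterminal B, add B -> .γ for every B-production
Closure: [S' -> .S, S -> .bcA, S -> .Bb, B -> .dd, B -> .c]


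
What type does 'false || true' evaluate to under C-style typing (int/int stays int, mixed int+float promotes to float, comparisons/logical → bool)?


Operand types: bool || bool
Rule: logical operators take bool operands and yield bool
Result type: bool


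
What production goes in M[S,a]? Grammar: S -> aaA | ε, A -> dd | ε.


For [S, a]: 'a' ∈ FIRST(aaA)
Entry: S -> aaA


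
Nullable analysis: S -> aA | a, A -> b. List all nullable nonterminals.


A nonterminal is nullable iff some alternative derives ε (directly, or every symbol in it is nullable)
Nullable: {}


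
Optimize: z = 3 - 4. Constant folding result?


3 - 4 = -1 at compile time
Optimized: z = -1


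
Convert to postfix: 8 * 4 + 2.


Left to right (same or higher precedence on left)
Postfix: 8 4 * 2 +


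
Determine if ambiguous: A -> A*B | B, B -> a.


precedence layered via separate nonterminal B: deterministic
Unambiguous


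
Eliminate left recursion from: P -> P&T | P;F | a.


Left-recursive alternatives: P&T, P;F; non-recursive: a
Introduce P': P -> aP', P' -> &TP' | ;FP' | ε


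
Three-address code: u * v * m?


Break into single-operator statements:
t1 = u * v
t2 = t1 * m


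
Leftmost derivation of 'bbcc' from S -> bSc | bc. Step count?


Derivation: S => bSc => bbcc
Steps: 2


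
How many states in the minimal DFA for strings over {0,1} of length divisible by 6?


Track length mod 6: states 0..5, accept at 0
Minimal DFA: 6 states


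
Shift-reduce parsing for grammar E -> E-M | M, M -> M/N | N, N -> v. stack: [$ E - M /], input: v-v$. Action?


no handle; shift 'v'
Action: shift


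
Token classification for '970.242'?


Pattern: digits with a decimal point
Type: FLOAT_LITERAL


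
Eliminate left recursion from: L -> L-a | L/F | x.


Left-recursive alternatives: L-a, L/F; non-recursive: x
Introduce L': L -> xL', L' -> -aL' | /FL' | ε


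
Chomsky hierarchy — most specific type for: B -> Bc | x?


Left-linear: every RHS is a terminal or one nonterminal followed by a terminal
Classification: Type 3 (Regular)


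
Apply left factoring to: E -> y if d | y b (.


Common prefix: 'y'
Factored: E -> y E', E' -> if d | b (


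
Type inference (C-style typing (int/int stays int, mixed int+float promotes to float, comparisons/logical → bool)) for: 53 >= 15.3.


Operand types: int >= float
Rule: comparison yields bool
Result type: bool


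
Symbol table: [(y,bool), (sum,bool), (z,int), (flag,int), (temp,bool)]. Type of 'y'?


Lookup 'y' → type bool


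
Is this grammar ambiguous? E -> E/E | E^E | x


'x/x^x' has two parse trees (no precedence encoded between / and ^)
Ambiguous


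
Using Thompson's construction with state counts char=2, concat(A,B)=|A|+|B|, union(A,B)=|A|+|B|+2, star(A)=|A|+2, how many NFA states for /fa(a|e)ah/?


Syntax tree has 6 char leaf(s), 1 union(s), 0 star(s)
chars contribute 6×2 = 12; each union adds +2; each star adds +2
Total: 12 + 2 + 0 = 14 states


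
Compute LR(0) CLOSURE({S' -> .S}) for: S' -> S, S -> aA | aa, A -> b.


Start: S' -> .S
For each item with dot before a nonterminal B, add B -> .γ for every B-production
Closure: [S' -> .S, S -> .aA, S -> .aa]


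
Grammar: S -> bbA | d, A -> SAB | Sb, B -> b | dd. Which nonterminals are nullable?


A nonterminal is nullable iff some alternative derives ε (directly, or every symbol in it is nullable)
Nullable: {}


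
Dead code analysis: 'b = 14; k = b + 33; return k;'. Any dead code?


b is read by k's definition; k is returned
No dead code


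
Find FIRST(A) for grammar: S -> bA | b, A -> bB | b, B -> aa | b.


Per alternative of A: FIRST(bB) = {b}; FIRST(b) = {b}
FIRST(A) = {b}


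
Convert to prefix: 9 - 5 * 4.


'*' binds tighter: tree is (- 9 (* 5 4))
Prefix: - 9 * 5 4


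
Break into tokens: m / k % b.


Scan left to right, longest-match per lexeme
Tokens: ID(m), OP(/), ID(k), OP(%), ID(b)


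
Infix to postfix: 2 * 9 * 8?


Left to right (same or higher precedence on left)
Postfix: 2 9 * 8 *


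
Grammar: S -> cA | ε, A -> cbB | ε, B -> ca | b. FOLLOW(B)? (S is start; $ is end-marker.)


$ ∈ FOLLOW(S). For each A -> αBβ: add FIRST(β)\{ε} to FOLLOW(B); if β nullable, add FOLLOW(A).
FOLLOW(B) = {$}


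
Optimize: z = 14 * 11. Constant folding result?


14 * 11 = 154 at compile time
Optimized: z = 154


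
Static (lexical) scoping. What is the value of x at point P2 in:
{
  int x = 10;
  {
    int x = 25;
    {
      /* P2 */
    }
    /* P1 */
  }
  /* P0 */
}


P2's block does not declare x; resolves to the enclosing declaration at depth 1
x = 25


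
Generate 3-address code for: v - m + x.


Break into single-operator statements:
t1 = v - m
t2 = t1 + x


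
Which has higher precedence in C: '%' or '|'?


'%' is multiplicative (level 10); '|' is bitwise OR (level 3)
Higher level binds tighter
'%' has higher precedence than '|'


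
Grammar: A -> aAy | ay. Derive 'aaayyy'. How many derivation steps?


Derivation: A => aAy => aaAyy => aaayyy
Steps: 3


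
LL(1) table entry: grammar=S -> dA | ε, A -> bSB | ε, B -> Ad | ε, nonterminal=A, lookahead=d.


For [A, d]: ε is nullable and 'd' ∈ FOLLOW(A)
Entry: A -> ε


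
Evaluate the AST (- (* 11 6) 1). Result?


Evaluate inner: (* 11 6) = 66
Evaluate root: (- 66 1) = 65
Result: 65


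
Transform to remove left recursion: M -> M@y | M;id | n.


Left-recursive alternatives: M@y, M;id; non-recursive: n
Introduce M': M -> nM', M' -> @yM' | ;idM' | ε


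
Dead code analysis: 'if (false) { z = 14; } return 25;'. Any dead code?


condition is constant false, so the whole block is unreachable
Dead: 'if (false) { z = 14; }'


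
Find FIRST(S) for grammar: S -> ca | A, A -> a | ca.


Per alternative of S: FIRST(ca) = {c}; FIRST(A) = {a, c}
FIRST(S) = {a, c}


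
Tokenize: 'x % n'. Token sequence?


Scan left to right, longest-match per lexeme
Tokens: ID(x), OP(%), ID(n)


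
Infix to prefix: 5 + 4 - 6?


left-to-right (same/higher precedence on left): tree is (- (+ 5 4) 6)
Prefix: - + 5 4 6


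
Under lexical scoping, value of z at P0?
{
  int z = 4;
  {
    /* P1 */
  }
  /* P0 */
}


z declared in the same block as P0
z = 4


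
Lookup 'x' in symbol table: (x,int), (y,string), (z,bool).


Lookup 'x' → type int


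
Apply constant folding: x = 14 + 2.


14 + 2 = 16 at compile time
Optimized: x = 16


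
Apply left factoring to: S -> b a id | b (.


Common prefix: 'b'
Factored: S -> b S', S' -> a id | (


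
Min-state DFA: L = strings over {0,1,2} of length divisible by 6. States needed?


Track length mod 6: states 0..5, accept at 0
Minimal DFA: 6 states


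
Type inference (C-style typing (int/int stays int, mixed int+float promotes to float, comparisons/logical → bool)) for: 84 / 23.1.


Operand types: int / float
Rule: mixed int/float promotes to float; int/int stays int
Result type: float


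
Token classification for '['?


Pattern: delimiter/punctuation
Type: PUNCTUATION


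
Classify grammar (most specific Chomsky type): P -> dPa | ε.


Single nonterminal LHS, but d^n a^n is not regular
Classification: Type 2 (Context-Free)


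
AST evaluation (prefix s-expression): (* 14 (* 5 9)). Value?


Evaluate inner: (* 5 9) = 45
Evaluate root: (* 14 45) = 630
Result: 630


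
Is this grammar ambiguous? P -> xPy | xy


balanced x^n…y^n: each string has a unique parse
Unambiguous


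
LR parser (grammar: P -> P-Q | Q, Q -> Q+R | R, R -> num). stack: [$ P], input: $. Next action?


start symbol P on stack, input exhausted
Action: accept


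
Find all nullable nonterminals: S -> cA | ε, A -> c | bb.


A nonterminal is nullable iff some alternative derives ε (directly, or every symbol in it is nullable)
Nullable: {S}


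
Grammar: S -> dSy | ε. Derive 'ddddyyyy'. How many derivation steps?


Derivation: S => dSy => ddSyy => dddSyyy => ddddSyyyy => ddddyyyy
Steps: 5


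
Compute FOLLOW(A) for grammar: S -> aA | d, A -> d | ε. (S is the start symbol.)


$ ∈ FOLLOW(S). For each A -> αBβ: add FIRST(β)\{ε} to FOLLOW(B); if β nullable, add FOLLOW(A).
FOLLOW(A) = {$}


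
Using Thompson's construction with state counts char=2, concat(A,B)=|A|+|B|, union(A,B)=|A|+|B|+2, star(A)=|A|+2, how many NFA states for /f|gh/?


Syntax tree has 3 char leaf(s), 1 union(s), 0 star(s)
chars contribute 3×2 = 6; each union adds +2; each star adds +2
Total: 6 + 2 + 0 = 8 states


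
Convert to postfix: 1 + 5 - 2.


Left to right (same or higher precedence on left)
Postfix: 1 5 + 2 -


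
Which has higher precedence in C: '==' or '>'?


'>' is relational (level 7); '==' is equality (level 6)
Higher level binds tighter
'>' has higher precedence than '=='


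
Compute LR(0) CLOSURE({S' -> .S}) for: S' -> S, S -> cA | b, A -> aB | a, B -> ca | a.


Start: S' -> .S
For each item with dot before a nonterminal B, add B -> .γ for every B-production
Closure: [S' -> .S, S -> .cA, S -> .b]


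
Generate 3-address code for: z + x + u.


Break into single-operator statements:
t1 = z + x
t2 = t1 + u


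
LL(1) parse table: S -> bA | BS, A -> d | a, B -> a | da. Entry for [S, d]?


For [S, d]: 'd' ∈ FIRST(BS)
Entry: S -> BS


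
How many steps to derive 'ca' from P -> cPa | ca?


Derivation: P => ca
Steps: 1


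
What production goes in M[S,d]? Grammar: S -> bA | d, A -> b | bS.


For [S, d]: 'd' ∈ FIRST(d)
Entry: S -> d


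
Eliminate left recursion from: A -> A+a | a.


Left-recursive alternatives: A+a; non-recursive: a
Introduce A': A -> aA', A' -> +aA' | ε


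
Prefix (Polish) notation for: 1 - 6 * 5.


'*' binds tighter: tree is (- 1 (* 6 5))
Prefix: - 1 * 6 5


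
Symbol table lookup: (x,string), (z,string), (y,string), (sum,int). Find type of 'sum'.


Lookup 'sum' → type int


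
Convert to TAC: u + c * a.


Break into single-operator statements:
t1 = c * a
t2 = u + t1


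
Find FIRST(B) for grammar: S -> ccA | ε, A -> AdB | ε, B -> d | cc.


Per alternative of B: FIRST(d) = {d}; FIRST(cc) = {c}
FIRST(B) = {c, d}


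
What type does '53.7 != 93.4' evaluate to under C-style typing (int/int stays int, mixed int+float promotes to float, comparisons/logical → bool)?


Operand types: float != float
Rule: comparison yields bool
Result type: bool


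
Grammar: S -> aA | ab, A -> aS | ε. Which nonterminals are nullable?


A nonterminal is nullable iff some alternative derives ε (directly, or every symbol in it is nullable)
Nullable: {A}


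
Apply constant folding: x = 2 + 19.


2 + 19 = 21 at compile time
Optimized: x = 21


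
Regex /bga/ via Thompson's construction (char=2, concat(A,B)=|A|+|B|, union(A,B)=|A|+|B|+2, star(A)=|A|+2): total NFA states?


Syntax tree has 3 char leaf(s), 0 union(s), 0 star(s)
chars contribute 3×2 = 6; each union adds +2; each star adds +2
Total: 6 + 0 + 0 = 6 states


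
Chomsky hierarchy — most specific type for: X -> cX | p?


Right-linear: every RHS is a terminal or a terminal followed by one nonterminal
Classification: Type 3 (Regular)


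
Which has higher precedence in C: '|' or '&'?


'&' is bitwise AND (level 5); '|' is bitwise OR (level 3)
Higher level binds tighter
'&' has higher precedence than '|'


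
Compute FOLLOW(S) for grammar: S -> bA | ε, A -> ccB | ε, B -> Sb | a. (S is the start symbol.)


$ ∈ FOLLOW(S). For each A -> αBβ: add FIRST(β)\{ε} to FOLLOW(B); if β nullable, add FOLLOW(A).
FOLLOW(S) = {$, b}


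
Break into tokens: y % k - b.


Scan left to right, longest-match per lexeme
Tokens: ID(y), OP(%), ID(k), OP(-), ID(b)


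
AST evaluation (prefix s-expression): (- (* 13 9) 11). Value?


Evaluate inner: (* 13 9) = 117
Evaluate root: (- 117 11) = 106
Result: 106


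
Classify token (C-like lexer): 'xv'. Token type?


Pattern: letter/underscore followed by alphanumerics, not a keyword
Type: IDENTIFIER


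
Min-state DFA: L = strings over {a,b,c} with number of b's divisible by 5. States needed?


Track (count of b) mod 5: states 0..4, accept at 0
Minimal DFA: 5 states


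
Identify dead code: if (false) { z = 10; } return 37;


condition is constant false, so the whole block is unreachable
Dead: 'if (false) { z = 10; }'


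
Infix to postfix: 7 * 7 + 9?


Left to right (same or higher precedence on left)
Postfix: 7 7 * 9 +


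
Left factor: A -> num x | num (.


Common prefix: 'num'
Factored: A -> num A', A' -> x | (


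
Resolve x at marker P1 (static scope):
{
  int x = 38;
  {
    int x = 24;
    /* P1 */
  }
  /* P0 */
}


x declared in the same block as P1
x = 24


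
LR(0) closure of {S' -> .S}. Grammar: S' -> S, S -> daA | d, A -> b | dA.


Start: S' -> .S
For each item with dot before a nonterminal B, add B -> .γ for every B-production
Closure: [S' -> .S, S -> .daA, S -> .d]


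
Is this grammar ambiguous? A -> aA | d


right-linear, alternatives start with distinct terminals 'a' vs 'd': unique leftmost derivation
Unambiguous


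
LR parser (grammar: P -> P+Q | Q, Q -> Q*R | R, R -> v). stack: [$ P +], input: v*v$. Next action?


no handle ('P+' is not any RHS); shift 'v'
Action: shift


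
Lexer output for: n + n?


Scan left to right, longest-match per lexeme
Tokens: ID(n), OP(+), ID(n)


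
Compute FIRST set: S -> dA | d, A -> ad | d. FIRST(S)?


Per alternative of S: FIRST(dA) = {d}; FIRST(d) = {d}
FIRST(S) = {d}


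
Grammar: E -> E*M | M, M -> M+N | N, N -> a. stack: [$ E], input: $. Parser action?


start symbol E on stack, input exhausted
Action: accept


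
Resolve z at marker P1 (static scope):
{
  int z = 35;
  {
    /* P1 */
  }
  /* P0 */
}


P1's block does not declare z; resolves to the enclosing declaration at depth 0
z = 35
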